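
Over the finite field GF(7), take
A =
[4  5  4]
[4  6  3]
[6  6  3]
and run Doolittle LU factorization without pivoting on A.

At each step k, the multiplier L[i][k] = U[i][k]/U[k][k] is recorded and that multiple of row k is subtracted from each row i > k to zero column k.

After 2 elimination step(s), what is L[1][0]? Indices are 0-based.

L[1][0] = 1

k=0: U[0][0]=4
  eliminate (1,0): mult=1, new row 1: (0, 1, 6); set L[1][0]=1
  eliminate (2,0): mult=5, new row 2: (0, 2, 4); set L[2][0]=5
k=1: U[1][1]=1
  eliminate (2,1): mult=2, new row 2: (0, 0, 6); set L[2][1]=2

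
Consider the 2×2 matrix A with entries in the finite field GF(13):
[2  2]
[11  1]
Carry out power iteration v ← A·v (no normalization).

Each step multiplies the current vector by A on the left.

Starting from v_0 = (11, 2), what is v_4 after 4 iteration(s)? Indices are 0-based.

v_4 = (10, 1)

v_0 = (11, 2).
v_1 = A·v_0 = (0, 6).
v_2 = A·v_1 = (12, 6).
v_3 = A·v_2 = (10, 8).
v_4 = A·v_3 = (10, 1).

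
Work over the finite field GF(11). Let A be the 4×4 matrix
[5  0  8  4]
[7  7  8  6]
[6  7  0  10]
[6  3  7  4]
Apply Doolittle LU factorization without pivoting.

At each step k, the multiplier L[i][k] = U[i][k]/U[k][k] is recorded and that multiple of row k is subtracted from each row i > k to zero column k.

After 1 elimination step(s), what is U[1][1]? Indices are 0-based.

k=0: U[0][0]=5
  eliminate (1,0): mult=8, new row 1: (0, 7, 10, 7); set L[1][0]=8
  eliminate (2,0): mult=10, new row 2: (0, 7, 8, 3); set L[2][0]=10
  eliminate (3,0): mult=10, new row 3: (0, 3, 4, 8); set L[3][0]=10

U[1][1] = 7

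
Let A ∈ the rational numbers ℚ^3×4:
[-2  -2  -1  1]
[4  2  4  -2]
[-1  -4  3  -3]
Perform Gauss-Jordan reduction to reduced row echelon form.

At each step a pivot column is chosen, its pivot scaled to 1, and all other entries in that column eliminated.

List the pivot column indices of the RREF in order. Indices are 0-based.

pivot columns: 0, 1, 2

step 1: normalize row 0 (÷-2) = (1, 1, 1/2, -1/2)
  row 1: subtract 4×row0 = (0, -2, 2, 0)
  row 2: subtract -1×row0 = (0, -3, 7/2, -7/2)
step 2: normalize row 1 (÷-2) = (0, 1, -1, 0)
  row 0: subtract 1×row1 = (1, 0, 3/2, -1/2)
  row 2: subtract -3×row1 = (0, 0, 1/2, -7/2)
step 3: normalize row 2 (÷1/2) = (0, 0, 1, -7)
  row 0: subtract 3/2×row2 = (1, 0, 0, 10)
  row 1: subtract -1×row2 = (0, 1, 0, -7)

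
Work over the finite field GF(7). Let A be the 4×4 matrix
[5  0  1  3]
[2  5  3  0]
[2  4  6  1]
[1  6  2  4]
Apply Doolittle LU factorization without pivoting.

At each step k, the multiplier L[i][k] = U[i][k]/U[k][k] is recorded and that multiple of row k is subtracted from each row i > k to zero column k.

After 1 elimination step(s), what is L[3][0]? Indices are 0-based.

Step 1: pivot at (0,0) is 5.
  row1 ← row1 − (6)·row0  ⇒  L[1][0]=6, U row1=(0, 5, 4, 3)
  row2 ← row2 − (6)·row0  ⇒  L[2][0]=6, U row2=(0, 4, 0, 4)
  row3 ← row3 − (3)·row0  ⇒  L[3][0]=3, U row3=(0, 6, 6, 2)

L[3][0] = 3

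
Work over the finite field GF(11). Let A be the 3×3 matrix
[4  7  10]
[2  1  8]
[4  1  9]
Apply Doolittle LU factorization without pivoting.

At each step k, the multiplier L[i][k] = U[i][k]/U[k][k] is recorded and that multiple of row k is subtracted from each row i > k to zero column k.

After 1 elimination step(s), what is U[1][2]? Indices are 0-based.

U[1][2] = 3

k=0: U[0][0]=4
  eliminate (1,0): mult=6, new row 1: (0, 3, 3); set L[1][0]=6
  eliminate (2,0): mult=1, new row 2: (0, 5, 10); set L[2][0]=1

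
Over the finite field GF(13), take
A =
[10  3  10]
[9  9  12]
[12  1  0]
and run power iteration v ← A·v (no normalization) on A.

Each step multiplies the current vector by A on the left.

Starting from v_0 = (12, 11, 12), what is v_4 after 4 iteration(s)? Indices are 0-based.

v_4 = (2, 12, 3)

v_0 = (12, 11, 12).
v_1 = A·v_0 = (0, 0, 12).
v_2 = A·v_1 = (3, 1, 0).
v_3 = A·v_2 = (7, 10, 11).
v_4 = A·v_3 = (2, 12, 3).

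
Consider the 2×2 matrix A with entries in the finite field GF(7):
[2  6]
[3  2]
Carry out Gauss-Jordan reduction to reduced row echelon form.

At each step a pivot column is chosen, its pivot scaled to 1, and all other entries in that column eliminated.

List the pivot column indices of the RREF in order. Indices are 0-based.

pivot columns: 0

pivot(0,0)=2: scale R0 → (1, 3)
  clear (1,0): R1 −= (3)R0 → (0, 0)
col 1: no nonzero at/below row 1; advance.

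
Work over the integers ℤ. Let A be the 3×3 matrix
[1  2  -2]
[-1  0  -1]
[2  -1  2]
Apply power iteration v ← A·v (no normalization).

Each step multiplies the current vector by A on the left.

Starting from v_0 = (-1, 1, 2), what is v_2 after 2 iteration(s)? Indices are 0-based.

v_2 = (-7, 2, -3)

v_0 = (-1, 1, 2).
v_1 = A·v_0 = (-3, -1, 1).
v_2 = A·v_1 = (-7, 2, -3).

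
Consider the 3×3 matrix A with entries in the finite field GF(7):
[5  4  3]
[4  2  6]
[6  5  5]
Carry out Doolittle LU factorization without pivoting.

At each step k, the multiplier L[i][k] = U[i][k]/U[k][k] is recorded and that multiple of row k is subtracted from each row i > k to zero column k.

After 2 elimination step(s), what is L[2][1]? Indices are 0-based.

Step 1: pivot at (0,0) is 5.
  row1 ← row1 − (5)·row0  ⇒  L[1][0]=5, U row1=(0, 3, 5)
  row2 ← row2 − (4)·row0  ⇒  L[2][0]=4, U row2=(0, 3, 0)
Step 2: pivot at (1,1) is 3.
  row2 ← row2 − (1)·row1  ⇒  L[2][1]=1, U row2=(0, 0, 2)

L[2][1] = 1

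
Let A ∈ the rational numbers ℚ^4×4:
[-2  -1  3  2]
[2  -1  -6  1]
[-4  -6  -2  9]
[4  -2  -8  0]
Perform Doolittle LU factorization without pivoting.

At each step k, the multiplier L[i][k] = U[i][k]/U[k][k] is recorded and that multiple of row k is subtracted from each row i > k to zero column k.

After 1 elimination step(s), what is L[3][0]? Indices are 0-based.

Step 1: pivot at (0,0) is -2.
  row1 ← row1 − (-1)·row0  ⇒  L[1][0]=-1, U row1=(0, -2, -3, 3)
  row2 ← row2 − (2)·row0  ⇒  L[2][0]=2, U row2=(0, -4, -8, 5)
  row3 ← row3 − (-2)·row0  ⇒  L[3][0]=-2, U row3=(0, -4, -2, 4)

L[3][0] = -2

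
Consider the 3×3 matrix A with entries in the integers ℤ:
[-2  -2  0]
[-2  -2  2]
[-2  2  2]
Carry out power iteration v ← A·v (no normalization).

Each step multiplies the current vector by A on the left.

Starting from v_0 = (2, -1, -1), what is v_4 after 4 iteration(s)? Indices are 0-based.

v_4 = (144, 0, -224)

v_0 = (2, -1, -1).
v_1 = A·v_0 = (-2, -4, -8).
v_2 = A·v_1 = (12, -4, -20).
v_3 = A·v_2 = (-16, -56, -72).
v_4 = A·v_3 = (144, 0, -224).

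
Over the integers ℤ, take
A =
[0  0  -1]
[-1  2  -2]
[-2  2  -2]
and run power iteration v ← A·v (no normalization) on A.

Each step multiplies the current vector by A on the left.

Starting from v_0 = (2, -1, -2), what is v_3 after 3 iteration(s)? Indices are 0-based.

v_0 = (2, -1, -2).
v_1 = A·v_0 = (2, 0, -2).
v_2 = A·v_1 = (2, 2, 0).
v_3 = A·v_2 = (0, 2, 0).

v_3 = (0, 2, 0)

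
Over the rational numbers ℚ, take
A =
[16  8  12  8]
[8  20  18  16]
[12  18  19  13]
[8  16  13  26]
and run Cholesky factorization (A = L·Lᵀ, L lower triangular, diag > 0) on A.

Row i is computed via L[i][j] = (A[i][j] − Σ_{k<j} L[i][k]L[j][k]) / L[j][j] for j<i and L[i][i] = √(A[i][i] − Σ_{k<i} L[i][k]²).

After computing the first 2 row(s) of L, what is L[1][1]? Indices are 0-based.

L[1][1] = 4

Step 1: L[0][0] = √(16) = 4.
  L[1][0] = (8) / L[0][0] = 2.
Step 2: L[1][1] = √(16) = 4.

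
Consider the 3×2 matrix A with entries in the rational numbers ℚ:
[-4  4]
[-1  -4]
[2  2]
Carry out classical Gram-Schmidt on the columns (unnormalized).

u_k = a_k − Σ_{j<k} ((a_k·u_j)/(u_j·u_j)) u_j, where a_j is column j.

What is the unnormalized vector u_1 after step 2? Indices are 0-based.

u_1 = (52/21, -92/21, 58/21)

Step 1: u_0 = a_0 = (-4, -1, 2).
Step 2: u_1 = a_1 − (-8/21)·u_0 = (52/21, -92/21, 58/21).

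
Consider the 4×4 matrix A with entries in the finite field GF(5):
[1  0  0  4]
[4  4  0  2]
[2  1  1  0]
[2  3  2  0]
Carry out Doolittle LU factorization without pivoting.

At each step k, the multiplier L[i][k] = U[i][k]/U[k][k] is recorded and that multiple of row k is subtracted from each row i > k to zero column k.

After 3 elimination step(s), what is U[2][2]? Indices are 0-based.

U[2][2] = 1

Step 1: pivot at (0,0) is 1.
  row1 ← row1 − (4)·row0  ⇒  L[1][0]=4, U row1=(0, 4, 0, 1)
  row2 ← row2 − (2)·row0  ⇒  L[2][0]=2, U row2=(0, 1, 1, 2)
  row3 ← row3 − (2)·row0  ⇒  L[3][0]=2, U row3=(0, 3, 2, 2)
Step 2: pivot at (1,1) is 4.
  row2 ← row2 − (4)·row1  ⇒  L[2][1]=4, U row2=(0, 0, 1, 3)
  row3 ← row3 − (2)·row1  ⇒  L[3][1]=2, U row3=(0, 0, 2, 0)
Step 3: pivot at (2,2) is 1.
  row3 ← row3 − (2)·row2  ⇒  L[3][2]=2, U row3=(0, 0, 0, 4)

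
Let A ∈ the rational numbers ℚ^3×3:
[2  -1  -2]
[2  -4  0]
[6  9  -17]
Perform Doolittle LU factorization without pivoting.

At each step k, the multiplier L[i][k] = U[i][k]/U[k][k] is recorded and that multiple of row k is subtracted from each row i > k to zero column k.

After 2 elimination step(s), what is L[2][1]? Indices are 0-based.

L[2][1] = -4

[col 0] pivot 2
  R1 -= 1*R0 → (0, -3, 2)  (L[1][0] := 1)
  R2 -= 3*R0 → (0, 12, -11)  (L[2][0] := 3)
[col 1] pivot -3
  R2 -= -4*R1 → (0, 0, -3)  (L[2][1] := -4)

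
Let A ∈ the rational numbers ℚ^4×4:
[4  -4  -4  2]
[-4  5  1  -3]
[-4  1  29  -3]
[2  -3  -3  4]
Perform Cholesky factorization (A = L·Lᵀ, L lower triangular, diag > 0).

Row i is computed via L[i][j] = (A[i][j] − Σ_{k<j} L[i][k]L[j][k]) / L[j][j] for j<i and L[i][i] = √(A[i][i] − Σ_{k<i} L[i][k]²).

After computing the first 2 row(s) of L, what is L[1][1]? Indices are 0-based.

L[1][1] = 1

Step 1: L[0][0] = √(4) = 2.
  L[1][0] = (-4) / L[0][0] = -2.
Step 2: L[1][1] = √(1) = 1.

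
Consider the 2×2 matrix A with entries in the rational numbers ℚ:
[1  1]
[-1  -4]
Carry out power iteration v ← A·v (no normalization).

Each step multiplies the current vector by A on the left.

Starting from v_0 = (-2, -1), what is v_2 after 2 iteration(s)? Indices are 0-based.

v_0 = (-2, -1).
v_1 = A·v_0 = (-3, 6).
v_2 = A·v_1 = (3, -21).

v_2 = (3, -21)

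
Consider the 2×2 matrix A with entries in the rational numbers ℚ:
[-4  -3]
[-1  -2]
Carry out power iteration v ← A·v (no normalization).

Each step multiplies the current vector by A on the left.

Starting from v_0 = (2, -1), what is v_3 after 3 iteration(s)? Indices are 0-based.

v_0 = (2, -1).
v_1 = A·v_0 = (-5, 0).
v_2 = A·v_1 = (20, 5).
v_3 = A·v_2 = (-95, -30).

v_3 = (-95, -30)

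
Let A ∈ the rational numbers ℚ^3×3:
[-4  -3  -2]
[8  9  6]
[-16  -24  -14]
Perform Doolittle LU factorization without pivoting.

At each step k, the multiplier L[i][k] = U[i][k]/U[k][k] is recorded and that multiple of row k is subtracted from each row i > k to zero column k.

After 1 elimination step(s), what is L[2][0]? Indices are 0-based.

L[2][0] = 4

k=0: U[0][0]=-4
  eliminate (1,0): mult=-2, new row 1: (0, 3, 2); set L[1][0]=-2
  eliminate (2,0): mult=4, new row 2: (0, -12, -6); set L[2][0]=4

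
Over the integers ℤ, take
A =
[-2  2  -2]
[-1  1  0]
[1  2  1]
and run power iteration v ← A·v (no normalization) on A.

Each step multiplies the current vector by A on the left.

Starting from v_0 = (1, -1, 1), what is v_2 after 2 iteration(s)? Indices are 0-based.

v_0 = (1, -1, 1).
v_1 = A·v_0 = (-6, -2, 0).
v_2 = A·v_1 = (8, 4, -10).

v_2 = (8, 4, -10)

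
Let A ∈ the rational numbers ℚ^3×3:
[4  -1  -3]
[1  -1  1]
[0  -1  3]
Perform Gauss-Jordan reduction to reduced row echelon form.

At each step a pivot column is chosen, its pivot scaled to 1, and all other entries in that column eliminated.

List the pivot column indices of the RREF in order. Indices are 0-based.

pivot columns: 0, 1, 2

[1] R0 /= 4  ⇒  (1, -1/4, -3/4)
     R1 -= 1·R0  ⇒  (0, -3/4, 7/4)
[2] R1 /= -3/4  ⇒  (0, 1, -7/3)
     R0 -= -1/4·R1  ⇒  (1, 0, -4/3)
     R2 -= -1·R1  ⇒  (0, 0, 2/3)
[3] R2 /= 2/3  ⇒  (0, 0, 1)
     R0 -= -4/3·R2  ⇒  (1, 0, 0)
     R1 -= -7/3·R2  ⇒  (0, 1, 0)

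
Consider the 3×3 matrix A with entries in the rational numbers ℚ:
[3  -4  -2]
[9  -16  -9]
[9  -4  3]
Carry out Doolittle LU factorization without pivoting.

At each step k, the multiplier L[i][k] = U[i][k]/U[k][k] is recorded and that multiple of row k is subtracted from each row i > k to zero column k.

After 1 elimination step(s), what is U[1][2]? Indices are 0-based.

U[1][2] = -3

Step 1: pivot at (0,0) is 3.
  row1 ← row1 − (3)·row0  ⇒  L[1][0]=3, U row1=(0, -4, -3)
  row2 ← row2 − (3)·row0  ⇒  L[2][0]=3, U row2=(0, 8, 9)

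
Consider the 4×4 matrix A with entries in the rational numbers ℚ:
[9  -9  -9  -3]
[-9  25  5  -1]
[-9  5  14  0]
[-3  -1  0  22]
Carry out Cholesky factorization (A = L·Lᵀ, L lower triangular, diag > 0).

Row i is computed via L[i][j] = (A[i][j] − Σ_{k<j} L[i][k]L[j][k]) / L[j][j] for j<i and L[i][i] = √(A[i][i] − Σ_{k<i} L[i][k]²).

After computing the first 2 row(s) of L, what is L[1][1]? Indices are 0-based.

Step 1: L[0][0] = √(9) = 3.
  L[1][0] = (-9) / L[0][0] = -3.
Step 2: L[1][1] = √(16) = 4.

L[1][1] = 4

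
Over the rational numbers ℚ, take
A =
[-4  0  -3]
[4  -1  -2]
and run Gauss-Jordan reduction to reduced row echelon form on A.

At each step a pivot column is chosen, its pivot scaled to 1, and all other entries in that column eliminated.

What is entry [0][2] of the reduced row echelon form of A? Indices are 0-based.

M[0][2] = 3/4

[1] R0 /= -4  ⇒  (1, 0, 3/4)
     R1 -= 4·R0  ⇒  (0, -1, -5)
[2] R1 /= -1  ⇒  (0, 1, 5)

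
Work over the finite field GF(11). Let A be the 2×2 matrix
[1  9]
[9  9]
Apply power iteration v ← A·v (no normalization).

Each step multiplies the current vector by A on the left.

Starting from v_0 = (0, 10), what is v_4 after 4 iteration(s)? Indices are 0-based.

v_0 = (0, 10).
v_1 = A·v_0 = (2, 2).
v_2 = A·v_1 = (9, 3).
v_3 = A·v_2 = (3, 9).
v_4 = A·v_3 = (7, 9).

v_4 = (7, 9)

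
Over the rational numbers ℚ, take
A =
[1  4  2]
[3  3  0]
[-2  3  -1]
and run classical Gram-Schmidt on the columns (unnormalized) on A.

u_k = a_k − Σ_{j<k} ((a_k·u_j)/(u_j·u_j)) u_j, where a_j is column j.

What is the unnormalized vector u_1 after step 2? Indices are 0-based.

Step 1: u_0 = a_0 = (1, 3, -2).
Step 2: u_1 = a_1 − (1/2)·u_0 = (7/2, 3/2, 4).

u_1 = (7/2, 3/2, 4)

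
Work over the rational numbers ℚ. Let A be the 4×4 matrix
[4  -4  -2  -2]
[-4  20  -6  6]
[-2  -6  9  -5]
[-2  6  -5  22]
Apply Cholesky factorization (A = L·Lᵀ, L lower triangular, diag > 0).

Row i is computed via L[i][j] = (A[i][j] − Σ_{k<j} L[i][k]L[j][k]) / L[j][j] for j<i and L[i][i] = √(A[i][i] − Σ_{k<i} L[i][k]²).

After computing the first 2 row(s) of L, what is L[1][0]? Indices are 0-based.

Step 1: L[0][0] = √(4) = 2.
  L[1][0] = (-4) / L[0][0] = -2.
Step 2: L[1][1] = √(16) = 4.

L[1][0] = -2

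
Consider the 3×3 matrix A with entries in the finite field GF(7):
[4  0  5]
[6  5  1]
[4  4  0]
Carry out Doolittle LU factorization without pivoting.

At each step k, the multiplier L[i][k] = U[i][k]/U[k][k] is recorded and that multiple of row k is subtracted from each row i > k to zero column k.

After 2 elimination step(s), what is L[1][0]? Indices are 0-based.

L[1][0] = 5

Step 1: pivot at (0,0) is 4.
  row1 ← row1 − (5)·row0  ⇒  L[1][0]=5, U row1=(0, 5, 4)
  row2 ← row2 − (1)·row0  ⇒  L[2][0]=1, U row2=(0, 4, 2)
Step 2: pivot at (1,1) is 5.
  row2 ← row2 − (5)·row1  ⇒  L[2][1]=5, U row2=(0, 0, 3)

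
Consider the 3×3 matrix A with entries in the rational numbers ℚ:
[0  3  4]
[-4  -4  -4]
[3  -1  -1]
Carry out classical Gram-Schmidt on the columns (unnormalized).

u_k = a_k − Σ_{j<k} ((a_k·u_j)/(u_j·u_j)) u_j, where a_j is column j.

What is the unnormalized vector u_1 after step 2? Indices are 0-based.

u_1 = (3, -48/25, -64/25)

Step 1: u_0 = a_0 = (0, -4, 3).
Step 2: u_1 = a_1 − (13/25)·u_0 = (3, -48/25, -64/25).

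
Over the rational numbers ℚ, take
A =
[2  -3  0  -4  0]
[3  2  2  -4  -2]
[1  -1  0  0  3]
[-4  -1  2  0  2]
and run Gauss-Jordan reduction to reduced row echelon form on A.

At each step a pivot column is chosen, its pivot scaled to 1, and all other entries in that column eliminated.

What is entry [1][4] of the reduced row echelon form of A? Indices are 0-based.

pivot(0,0)=2: scale R0 → (1, -3/2, 0, -2, 0)
  clear (1,0): R1 −= (3)R0 → (0, 13/2, 2, 2, -2)
  clear (2,0): R2 −= (1)R0 → (0, 1/2, 0, 2, 3)
  clear (3,0): R3 −= (-4)R0 → (0, -7, 2, -8, 2)
pivot(1,1)=13/2: scale R1 → (0, 1, 4/13, 4/13, -4/13)
  clear (0,1): R0 −= (-3/2)R1 → (1, 0, 6/13, -20/13, -6/13)
  clear (2,1): R2 −= (1/2)R1 → (0, 0, -2/13, 24/13, 41/13)
  clear (3,1): R3 −= (-7)R1 → (0, 0, 54/13, -76/13, -2/13)
pivot(2,2)=-2/13: scale R2 → (0, 0, 1, -12, -41/2)
  clear (0,2): R0 −= (6/13)R2 → (1, 0, 0, 4, 9)
  clear (1,2): R1 −= (4/13)R2 → (0, 1, 0, 4, 6)
  clear (3,2): R3 −= (54/13)R2 → (0, 0, 0, 44, 85)
pivot(3,3)=44: scale R3 → (0, 0, 0, 1, 85/44)
  clear (0,3): R0 −= (4)R3 → (1, 0, 0, 0, 14/11)
  clear (1,3): R1 −= (4)R3 → (0, 1, 0, 0, -19/11)
  clear (2,3): R2 −= (-12)R3 → (0, 0, 1, 0, 59/22)

M[1][4] = -19/11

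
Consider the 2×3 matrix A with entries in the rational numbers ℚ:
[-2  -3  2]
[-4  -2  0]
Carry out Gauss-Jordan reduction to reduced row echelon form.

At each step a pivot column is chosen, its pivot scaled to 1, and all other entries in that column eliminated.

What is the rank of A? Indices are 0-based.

step 1: normalize row 0 (÷-2) = (1, 3/2, -1)
  row 1: subtract -4×row0 = (0, 4, -4)
step 2: normalize row 1 (÷4) = (0, 1, -1)
  row 0: subtract 3/2×row1 = (1, 0, 1/2)

rank = 2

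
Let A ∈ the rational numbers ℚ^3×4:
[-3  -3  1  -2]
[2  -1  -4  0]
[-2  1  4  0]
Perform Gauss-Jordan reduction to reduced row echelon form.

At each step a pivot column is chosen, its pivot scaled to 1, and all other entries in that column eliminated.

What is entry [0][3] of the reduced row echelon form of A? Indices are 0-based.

M[0][3] = 2/9

pivot(0,0)=-3: scale R0 → (1, 1, -1/3, 2/3)
  clear (1,0): R1 −= (2)R0 → (0, -3, -10/3, -4/3)
  clear (2,0): R2 −= (-2)R0 → (0, 3, 10/3, 4/3)
pivot(1,1)=-3: scale R1 → (0, 1, 10/9, 4/9)
  clear (0,1): R0 −= (1)R1 → (1, 0, -13/9, 2/9)
  clear (2,1): R2 −= (3)R1 → (0, 0, 0, 0)
col 2: no nonzero at/below row 2; advance.
col 3: no nonzero at/below row 2; advance.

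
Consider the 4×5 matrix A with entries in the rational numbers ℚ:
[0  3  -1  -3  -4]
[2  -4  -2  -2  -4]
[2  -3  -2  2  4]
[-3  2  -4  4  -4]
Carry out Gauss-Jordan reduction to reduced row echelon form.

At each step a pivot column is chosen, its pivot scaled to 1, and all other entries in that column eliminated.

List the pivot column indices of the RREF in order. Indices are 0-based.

step 1: exchange rows 0,1
step 1: normalize row 0 (÷2) = (1, -2, -1, -1, -2)
  row 2: subtract 2×row0 = (0, 1, 0, 4, 8)
  row 3: subtract -3×row0 = (0, -4, -7, 1, -10)
step 2: normalize row 1 (÷3) = (0, 1, -1/3, -1, -4/3)
  row 0: subtract -2×row1 = (1, 0, -5/3, -3, -14/3)
  row 2: subtract 1×row1 = (0, 0, 1/3, 5, 28/3)
  row 3: subtract -4×row1 = (0, 0, -25/3, -3, -46/3)
step 3: normalize row 2 (÷1/3) = (0, 0, 1, 15, 28)
  row 0: subtract -5/3×row2 = (1, 0, 0, 22, 42)
  row 1: subtract -1/3×row2 = (0, 1, 0, 4, 8)
  row 3: subtract -25/3×row2 = (0, 0, 0, 122, 218)
step 4: normalize row 3 (÷122) = (0, 0, 0, 1, 109/61)
  row 0: subtract 22×row3 = (1, 0, 0, 0, 164/61)
  row 1: subtract 4×row3 = (0, 1, 0, 0, 52/61)
  row 2: subtract 15×row3 = (0, 0, 1, 0, 73/61)

pivot columns: 0, 1, 2, 3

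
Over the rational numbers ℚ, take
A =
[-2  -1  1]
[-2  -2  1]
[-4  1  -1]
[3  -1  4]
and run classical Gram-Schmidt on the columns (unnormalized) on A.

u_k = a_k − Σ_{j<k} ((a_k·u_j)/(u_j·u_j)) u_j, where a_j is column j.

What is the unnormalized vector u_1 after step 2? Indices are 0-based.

u_1 = (-35/33, -68/33, 29/33, -10/11)

Step 1: u_0 = a_0 = (-2, -2, -4, 3).
Step 2: u_1 = a_1 − (-1/33)·u_0 = (-35/33, -68/33, 29/33, -10/11).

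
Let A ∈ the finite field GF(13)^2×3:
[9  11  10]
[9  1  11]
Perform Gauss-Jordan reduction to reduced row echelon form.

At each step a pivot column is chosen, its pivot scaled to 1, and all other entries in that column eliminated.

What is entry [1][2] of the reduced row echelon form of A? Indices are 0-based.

pivot(0,0)=9: scale R0 → (1, 7, 4)
  clear (1,0): R1 −= (9)R0 → (0, 3, 1)
pivot(1,1)=3: scale R1 → (0, 1, 9)
  clear (0,1): R0 −= (7)R1 → (1, 0, 6)

M[1][2] = 9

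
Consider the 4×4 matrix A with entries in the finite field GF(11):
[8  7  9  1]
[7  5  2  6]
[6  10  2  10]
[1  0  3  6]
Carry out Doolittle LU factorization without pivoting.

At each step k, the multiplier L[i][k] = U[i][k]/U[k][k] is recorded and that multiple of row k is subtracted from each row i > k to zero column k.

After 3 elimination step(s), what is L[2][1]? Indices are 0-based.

L[2][1] = 8

k=0: U[0][0]=8
  eliminate (1,0): mult=5, new row 1: (0, 3, 1, 1); set L[1][0]=5
  eliminate (2,0): mult=9, new row 2: (0, 2, 9, 1); set L[2][0]=9
  eliminate (3,0): mult=7, new row 3: (0, 6, 6, 10); set L[3][0]=7
k=1: U[1][1]=3
  eliminate (2,1): mult=8, new row 2: (0, 0, 1, 4); set L[2][1]=8
  eliminate (3,1): mult=2, new row 3: (0, 0, 4, 8); set L[3][1]=2
k=2: U[2][2]=1
  eliminate (3,2): mult=4, new row 3: (0, 0, 0, 3); set L[3][2]=4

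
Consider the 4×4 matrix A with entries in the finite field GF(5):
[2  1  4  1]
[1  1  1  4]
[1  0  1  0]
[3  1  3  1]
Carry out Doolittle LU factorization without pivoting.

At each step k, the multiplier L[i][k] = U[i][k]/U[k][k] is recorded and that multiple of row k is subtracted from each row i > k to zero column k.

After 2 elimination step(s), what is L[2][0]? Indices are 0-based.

L[2][0] = 3

k=0: U[0][0]=2
  eliminate (1,0): mult=3, new row 1: (0, 3, 4, 1); set L[1][0]=3
  eliminate (2,0): mult=3, new row 2: (0, 2, 4, 2); set L[2][0]=3
  eliminate (3,0): mult=4, new row 3: (0, 2, 2, 2); set L[3][0]=4
k=1: U[1][1]=3
  eliminate (2,1): mult=4, new row 2: (0, 0, 3, 3); set L[2][1]=4
  eliminate (3,1): mult=4, new row 3: (0, 0, 1, 3); set L[3][1]=4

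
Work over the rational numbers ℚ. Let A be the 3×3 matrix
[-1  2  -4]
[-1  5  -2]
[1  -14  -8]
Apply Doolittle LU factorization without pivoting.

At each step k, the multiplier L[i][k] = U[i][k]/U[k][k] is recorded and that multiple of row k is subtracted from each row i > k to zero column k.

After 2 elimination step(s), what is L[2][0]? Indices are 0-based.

Step 1: pivot at (0,0) is -1.
  row1 ← row1 − (1)·row0  ⇒  L[1][0]=1, U row1=(0, 3, 2)
  row2 ← row2 − (-1)·row0  ⇒  L[2][0]=-1, U row2=(0, -12, -12)
Step 2: pivot at (1,1) is 3.
  row2 ← row2 − (-4)·row1  ⇒  L[2][1]=-4, U row2=(0, 0, -4)

L[2][0] = -1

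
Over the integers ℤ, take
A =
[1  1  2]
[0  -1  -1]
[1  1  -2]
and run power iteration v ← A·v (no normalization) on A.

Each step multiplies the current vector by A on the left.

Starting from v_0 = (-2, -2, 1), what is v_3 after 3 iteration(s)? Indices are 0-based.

v_3 = (14, -16, -30)

v_0 = (-2, -2, 1).
v_1 = A·v_0 = (-2, 1, -6).
v_2 = A·v_1 = (-13, 5, 11).
v_3 = A·v_2 = (14, -16, -30).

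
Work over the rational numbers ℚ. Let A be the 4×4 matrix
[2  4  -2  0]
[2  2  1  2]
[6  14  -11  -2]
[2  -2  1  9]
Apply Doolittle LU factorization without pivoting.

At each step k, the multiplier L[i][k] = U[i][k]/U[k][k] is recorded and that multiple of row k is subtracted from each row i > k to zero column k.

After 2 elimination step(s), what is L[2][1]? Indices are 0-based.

L[2][1] = -1

Step 1: pivot at (0,0) is 2.
  row1 ← row1 − (1)·row0  ⇒  L[1][0]=1, U row1=(0, -2, 3, 2)
  row2 ← row2 − (3)·row0  ⇒  L[2][0]=3, U row2=(0, 2, -5, -2)
  row3 ← row3 − (1)·row0  ⇒  L[3][0]=1, U row3=(0, -6, 3, 9)
Step 2: pivot at (1,1) is -2.
  row2 ← row2 − (-1)·row1  ⇒  L[2][1]=-1, U row2=(0, 0, -2, 0)
  row3 ← row3 − (3)·row1  ⇒  L[3][1]=3, U row3=(0, 0, -6, 3)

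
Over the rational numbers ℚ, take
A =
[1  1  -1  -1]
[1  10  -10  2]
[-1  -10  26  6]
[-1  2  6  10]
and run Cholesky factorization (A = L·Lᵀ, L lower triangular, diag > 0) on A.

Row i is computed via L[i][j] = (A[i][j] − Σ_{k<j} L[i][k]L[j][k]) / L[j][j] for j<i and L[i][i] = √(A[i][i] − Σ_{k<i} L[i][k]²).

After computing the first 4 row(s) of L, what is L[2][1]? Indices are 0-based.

L[2][1] = -3

Step 1: L[0][0] = √(1) = 1.
  L[1][0] = (1) / L[0][0] = 1.
Step 2: L[1][1] = √(9) = 3.
  L[2][0] = (-1) / L[0][0] = -1.
  L[2][1] = (-9) / L[1][1] = -3.
Step 3: L[2][2] = √(16) = 4.
  L[3][0] = (-1) / L[0][0] = -1.
  L[3][1] = (3) / L[1][1] = 1.
  L[3][2] = (8) / L[2][2] = 2.
Step 4: L[3][3] = √(4) = 2.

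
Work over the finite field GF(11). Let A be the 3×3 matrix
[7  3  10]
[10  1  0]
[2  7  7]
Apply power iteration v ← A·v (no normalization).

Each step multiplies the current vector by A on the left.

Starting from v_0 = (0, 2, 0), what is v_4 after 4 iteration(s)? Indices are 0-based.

v_0 = (0, 2, 0).
v_1 = A·v_0 = (6, 2, 3).
v_2 = A·v_1 = (1, 7, 3).
v_3 = A·v_2 = (3, 6, 6).
v_4 = A·v_3 = (0, 3, 2).

v_4 = (0, 3, 2)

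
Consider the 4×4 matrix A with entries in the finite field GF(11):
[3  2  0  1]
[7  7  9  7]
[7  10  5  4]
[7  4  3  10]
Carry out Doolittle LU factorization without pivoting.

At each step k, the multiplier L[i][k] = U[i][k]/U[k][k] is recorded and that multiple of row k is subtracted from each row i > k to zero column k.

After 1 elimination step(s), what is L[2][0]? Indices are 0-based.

L[2][0] = 6

Step 1: pivot at (0,0) is 3.
  row1 ← row1 − (6)·row0  ⇒  L[1][0]=6, U row1=(0, 6, 9, 1)
  row2 ← row2 − (6)·row0  ⇒  L[2][0]=6, U row2=(0, 9, 5, 9)
  row3 ← row3 − (6)·row0  ⇒  L[3][0]=6, U row3=(0, 3, 3, 4)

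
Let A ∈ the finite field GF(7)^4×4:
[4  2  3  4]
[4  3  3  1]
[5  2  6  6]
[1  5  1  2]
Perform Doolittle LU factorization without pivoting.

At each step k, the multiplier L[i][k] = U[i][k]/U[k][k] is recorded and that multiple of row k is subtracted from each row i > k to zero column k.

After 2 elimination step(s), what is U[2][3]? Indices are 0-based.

U[2][3] = 3

k=0: U[0][0]=4
  eliminate (1,0): mult=1, new row 1: (0, 1, 0, 4); set L[1][0]=1
  eliminate (2,0): mult=3, new row 2: (0, 3, 4, 1); set L[2][0]=3
  eliminate (3,0): mult=2, new row 3: (0, 1, 2, 1); set L[3][0]=2
k=1: U[1][1]=1
  eliminate (2,1): mult=3, new row 2: (0, 0, 4, 3); set L[2][1]=3
  eliminate (3,1): mult=1, new row 3: (0, 0, 2, 4); set L[3][1]=1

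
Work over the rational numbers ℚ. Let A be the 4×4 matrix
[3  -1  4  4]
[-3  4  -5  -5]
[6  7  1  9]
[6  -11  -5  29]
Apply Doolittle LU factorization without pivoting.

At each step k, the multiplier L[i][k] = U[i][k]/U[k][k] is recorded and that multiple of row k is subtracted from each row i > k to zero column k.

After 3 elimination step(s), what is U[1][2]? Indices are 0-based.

U[1][2] = -1

Step 1: pivot at (0,0) is 3.
  row1 ← row1 − (-1)·row0  ⇒  L[1][0]=-1, U row1=(0, 3, -1, -1)
  row2 ← row2 − (2)·row0  ⇒  L[2][0]=2, U row2=(0, 9, -7, 1)
  row3 ← row3 − (2)·row0  ⇒  L[3][0]=2, U row3=(0, -9, -13, 21)
Step 2: pivot at (1,1) is 3.
  row2 ← row2 − (3)·row1  ⇒  L[2][1]=3, U row2=(0, 0, -4, 4)
  row3 ← row3 − (-3)·row1  ⇒  L[3][1]=-3, U row3=(0, 0, -16, 18)
Step 3: pivot at (2,2) is -4.
  row3 ← row3 − (4)·row2  ⇒  L[3][2]=4, U row3=(0, 0, 0, 2)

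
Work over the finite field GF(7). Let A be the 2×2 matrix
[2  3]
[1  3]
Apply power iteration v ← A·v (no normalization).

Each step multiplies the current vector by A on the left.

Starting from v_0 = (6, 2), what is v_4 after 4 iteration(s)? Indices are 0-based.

v_4 = (5, 0)

v_0 = (6, 2).
v_1 = A·v_0 = (4, 5).
v_2 = A·v_1 = (2, 5).
v_3 = A·v_2 = (5, 3).
v_4 = A·v_3 = (5, 0).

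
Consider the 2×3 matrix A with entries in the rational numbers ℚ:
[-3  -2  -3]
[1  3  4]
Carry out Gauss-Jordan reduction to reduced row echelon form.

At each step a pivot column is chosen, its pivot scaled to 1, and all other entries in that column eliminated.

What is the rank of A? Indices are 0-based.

rank = 2

pivot(0,0)=-3: scale R0 → (1, 2/3, 1)
  clear (1,0): R1 −= (1)R0 → (0, 7/3, 3)
pivot(1,1)=7/3: scale R1 → (0, 1, 9/7)
  clear (0,1): R0 −= (2/3)R1 → (1, 0, 1/7)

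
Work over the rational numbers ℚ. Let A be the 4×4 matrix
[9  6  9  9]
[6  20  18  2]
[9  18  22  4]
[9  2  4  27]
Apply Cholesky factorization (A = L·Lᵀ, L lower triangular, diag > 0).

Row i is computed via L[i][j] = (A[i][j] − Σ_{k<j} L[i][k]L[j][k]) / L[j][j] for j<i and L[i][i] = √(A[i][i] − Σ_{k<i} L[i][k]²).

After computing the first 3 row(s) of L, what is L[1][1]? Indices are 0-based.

Step 1: L[0][0] = √(9) = 3.
  L[1][0] = (6) / L[0][0] = 2.
Step 2: L[1][1] = √(16) = 4.
  L[2][0] = (9) / L[0][0] = 3.
  L[2][1] = (12) / L[1][1] = 3.
Step 3: L[2][2] = √(4) = 2.

L[1][1] = 4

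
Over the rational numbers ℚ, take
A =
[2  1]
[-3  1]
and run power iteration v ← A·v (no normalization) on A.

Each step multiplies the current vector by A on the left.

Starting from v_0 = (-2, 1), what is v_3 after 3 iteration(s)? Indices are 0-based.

v_0 = (-2, 1).
v_1 = A·v_0 = (-3, 7).
v_2 = A·v_1 = (1, 16).
v_3 = A·v_2 = (18, 13).

v_3 = (18, 13)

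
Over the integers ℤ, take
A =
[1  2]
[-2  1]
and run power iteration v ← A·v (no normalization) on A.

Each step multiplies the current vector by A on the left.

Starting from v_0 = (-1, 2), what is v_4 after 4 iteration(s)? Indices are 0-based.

v_0 = (-1, 2).
v_1 = A·v_0 = (3, 4).
v_2 = A·v_1 = (11, -2).
v_3 = A·v_2 = (7, -24).
v_4 = A·v_3 = (-41, -38).

v_4 = (-41, -38)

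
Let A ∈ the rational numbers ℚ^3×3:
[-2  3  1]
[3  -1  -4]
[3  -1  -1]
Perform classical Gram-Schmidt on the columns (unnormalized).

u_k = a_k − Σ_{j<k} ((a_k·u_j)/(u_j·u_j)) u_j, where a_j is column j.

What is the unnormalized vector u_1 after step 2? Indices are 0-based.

u_1 = (21/11, 7/11, 7/11)

Step 1: u_0 = a_0 = (-2, 3, 3).
Step 2: u_1 = a_1 − (-6/11)·u_0 = (21/11, 7/11, 7/11).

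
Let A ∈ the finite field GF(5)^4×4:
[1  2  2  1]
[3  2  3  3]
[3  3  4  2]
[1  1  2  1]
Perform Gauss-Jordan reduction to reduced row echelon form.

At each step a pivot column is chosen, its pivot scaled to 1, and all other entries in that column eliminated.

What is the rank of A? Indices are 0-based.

rank = 4

pivot(0,0)=1: scale R0 → (1, 2, 2, 1)
  clear (1,0): R1 −= (3)R0 → (0, 1, 2, 0)
  clear (2,0): R2 −= (3)R0 → (0, 2, 3, 4)
  clear (3,0): R3 −= (1)R0 → (0, 4, 0, 0)
pivot(1,1)=1: scale R1 → (0, 1, 2, 0)
  clear (0,1): R0 −= (2)R1 → (1, 0, 3, 1)
  clear (2,1): R2 −= (2)R1 → (0, 0, 4, 4)
  clear (3,1): R3 −= (4)R1 → (0, 0, 2, 0)
pivot(2,2)=4: scale R2 → (0, 0, 1, 1)
  clear (0,2): R0 −= (3)R2 → (1, 0, 0, 3)
  clear (1,2): R1 −= (2)R2 → (0, 1, 0, 3)
  clear (3,2): R3 −= (2)R2 → (0, 0, 0, 3)
pivot(3,3)=3: scale R3 → (0, 0, 0, 1)
  clear (0,3): R0 −= (3)R3 → (1, 0, 0, 0)
  clear (1,3): R1 −= (3)R3 → (0, 1, 0, 0)
  clear (2,3): R2 −= (1)R3 → (0, 0, 1, 0)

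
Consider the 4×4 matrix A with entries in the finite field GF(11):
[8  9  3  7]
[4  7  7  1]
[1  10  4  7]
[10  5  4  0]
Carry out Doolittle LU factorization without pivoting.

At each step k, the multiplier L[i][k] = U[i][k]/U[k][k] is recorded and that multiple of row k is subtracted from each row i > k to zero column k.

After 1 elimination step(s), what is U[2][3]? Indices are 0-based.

U[2][3] = 2

Step 1: pivot at (0,0) is 8.
  row1 ← row1 − (6)·row0  ⇒  L[1][0]=6, U row1=(0, 8, 0, 3)
  row2 ← row2 − (7)·row0  ⇒  L[2][0]=7, U row2=(0, 2, 5, 2)
  row3 ← row3 − (4)·row0  ⇒  L[3][0]=4, U row3=(0, 2, 3, 5)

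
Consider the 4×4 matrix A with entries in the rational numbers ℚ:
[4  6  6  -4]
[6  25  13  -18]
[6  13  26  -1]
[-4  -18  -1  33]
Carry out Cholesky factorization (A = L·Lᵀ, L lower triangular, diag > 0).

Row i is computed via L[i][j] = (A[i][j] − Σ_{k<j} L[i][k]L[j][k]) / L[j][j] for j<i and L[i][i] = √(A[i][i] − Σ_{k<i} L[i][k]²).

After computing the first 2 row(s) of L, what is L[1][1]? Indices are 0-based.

L[1][1] = 4

Step 1: L[0][0] = √(4) = 2.
  L[1][0] = (6) / L[0][0] = 3.
Step 2: L[1][1] = √(16) = 4.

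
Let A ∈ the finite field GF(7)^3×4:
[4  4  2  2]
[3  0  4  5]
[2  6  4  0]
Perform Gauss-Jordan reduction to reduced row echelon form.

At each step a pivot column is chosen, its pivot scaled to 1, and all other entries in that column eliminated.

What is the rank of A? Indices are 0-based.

step 1: normalize row 0 (÷4) = (1, 1, 4, 4)
  row 1: subtract 3×row0 = (0, 4, 6, 0)
  row 2: subtract 2×row0 = (0, 4, 3, 6)
step 2: normalize row 1 (÷4) = (0, 1, 5, 0)
  row 0: subtract 1×row1 = (1, 0, 6, 4)
  row 2: subtract 4×row1 = (0, 0, 4, 6)
step 3: normalize row 2 (÷4) = (0, 0, 1, 5)
  row 0: subtract 6×row2 = (1, 0, 0, 2)
  row 1: subtract 5×row2 = (0, 1, 0, 3)

rank = 3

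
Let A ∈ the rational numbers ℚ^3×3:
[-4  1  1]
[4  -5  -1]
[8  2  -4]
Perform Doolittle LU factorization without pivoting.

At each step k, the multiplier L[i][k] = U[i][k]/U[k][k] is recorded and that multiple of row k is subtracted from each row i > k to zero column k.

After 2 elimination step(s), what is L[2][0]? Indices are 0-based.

L[2][0] = -2

Step 1: pivot at (0,0) is -4.
  row1 ← row1 − (-1)·row0  ⇒  L[1][0]=-1, U row1=(0, -4, 0)
  row2 ← row2 − (-2)·row0  ⇒  L[2][0]=-2, U row2=(0, 4, -2)
Step 2: pivot at (1,1) is -4.
  row2 ← row2 − (-1)·row1  ⇒  L[2][1]=-1, U row2=(0, 0, -2)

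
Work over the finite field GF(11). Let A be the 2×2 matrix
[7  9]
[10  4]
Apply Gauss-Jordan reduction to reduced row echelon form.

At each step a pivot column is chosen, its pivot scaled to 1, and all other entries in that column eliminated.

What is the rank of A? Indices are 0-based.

rank = 2

step 1: normalize row 0 (÷7) = (1, 6)
  row 1: subtract 10×row0 = (0, 10)
step 2: normalize row 1 (÷10) = (0, 1)
  row 0: subtract 6×row1 = (1, 0)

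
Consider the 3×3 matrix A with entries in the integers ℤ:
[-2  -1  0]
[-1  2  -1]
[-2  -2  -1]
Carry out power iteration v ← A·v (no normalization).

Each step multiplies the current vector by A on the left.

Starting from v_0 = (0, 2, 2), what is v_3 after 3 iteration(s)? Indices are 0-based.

v_3 = (-16, 16, -34)

v_0 = (0, 2, 2).
v_1 = A·v_0 = (-2, 2, -6).
v_2 = A·v_1 = (2, 12, 6).
v_3 = A·v_2 = (-16, 16, -34).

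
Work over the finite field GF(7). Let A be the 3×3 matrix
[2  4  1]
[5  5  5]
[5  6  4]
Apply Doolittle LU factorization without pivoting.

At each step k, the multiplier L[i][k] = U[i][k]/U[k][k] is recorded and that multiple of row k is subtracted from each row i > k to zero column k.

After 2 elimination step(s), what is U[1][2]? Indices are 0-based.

U[1][2] = 6

[col 0] pivot 2
  R1 -= 6*R0 → (0, 2, 6)  (L[1][0] := 6)
  R2 -= 6*R0 → (0, 3, 5)  (L[2][0] := 6)
[col 1] pivot 2
  R2 -= 5*R1 → (0, 0, 3)  (L[2][1] := 5)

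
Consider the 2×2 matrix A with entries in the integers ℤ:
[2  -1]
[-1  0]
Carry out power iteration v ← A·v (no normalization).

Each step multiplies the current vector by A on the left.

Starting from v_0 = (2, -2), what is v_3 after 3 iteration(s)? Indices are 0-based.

v_0 = (2, -2).
v_1 = A·v_0 = (6, -2).
v_2 = A·v_1 = (14, -6).
v_3 = A·v_2 = (34, -14).

v_3 = (34, -14)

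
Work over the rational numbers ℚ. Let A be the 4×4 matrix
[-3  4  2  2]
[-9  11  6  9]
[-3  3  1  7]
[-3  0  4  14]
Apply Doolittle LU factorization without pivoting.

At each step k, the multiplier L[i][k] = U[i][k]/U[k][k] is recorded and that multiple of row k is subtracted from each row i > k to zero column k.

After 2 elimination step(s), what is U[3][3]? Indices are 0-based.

U[3][3] = 0

Step 1: pivot at (0,0) is -3.
  row1 ← row1 − (3)·row0  ⇒  L[1][0]=3, U row1=(0, -1, 0, 3)
  row2 ← row2 − (1)·row0  ⇒  L[2][0]=1, U row2=(0, -1, -1, 5)
  row3 ← row3 − (1)·row0  ⇒  L[3][0]=1, U row3=(0, -4, 2, 12)
Step 2: pivot at (1,1) is -1.
  row2 ← row2 − (1)·row1  ⇒  L[2][1]=1, U row2=(0, 0, -1, 2)
  row3 ← row3 − (4)·row1  ⇒  L[3][1]=4, U row3=(0, 0, 2, 0)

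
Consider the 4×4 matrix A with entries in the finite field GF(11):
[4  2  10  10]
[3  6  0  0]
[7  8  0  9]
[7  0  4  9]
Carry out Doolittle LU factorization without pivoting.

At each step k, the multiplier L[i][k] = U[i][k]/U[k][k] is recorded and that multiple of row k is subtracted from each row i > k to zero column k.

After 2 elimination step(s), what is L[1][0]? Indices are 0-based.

k=0: U[0][0]=4
  eliminate (1,0): mult=9, new row 1: (0, 10, 9, 9); set L[1][0]=9
  eliminate (2,0): mult=10, new row 2: (0, 10, 10, 8); set L[2][0]=10
  eliminate (3,0): mult=10, new row 3: (0, 2, 3, 8); set L[3][0]=10
k=1: U[1][1]=10
  eliminate (2,1): mult=1, new row 2: (0, 0, 1, 10); set L[2][1]=1
  eliminate (3,1): mult=9, new row 3: (0, 0, 10, 4); set L[3][1]=9

L[1][0] = 9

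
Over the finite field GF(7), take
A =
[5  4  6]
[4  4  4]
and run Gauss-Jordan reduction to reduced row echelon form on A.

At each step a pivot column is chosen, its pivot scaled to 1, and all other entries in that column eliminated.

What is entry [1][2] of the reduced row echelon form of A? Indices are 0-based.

[1] R0 /= 5  ⇒  (1, 5, 4)
     R1 -= 4·R0  ⇒  (0, 5, 2)
[2] R1 /= 5  ⇒  (0, 1, 6)
     R0 -= 5·R1  ⇒  (1, 0, 2)

M[1][2] = 6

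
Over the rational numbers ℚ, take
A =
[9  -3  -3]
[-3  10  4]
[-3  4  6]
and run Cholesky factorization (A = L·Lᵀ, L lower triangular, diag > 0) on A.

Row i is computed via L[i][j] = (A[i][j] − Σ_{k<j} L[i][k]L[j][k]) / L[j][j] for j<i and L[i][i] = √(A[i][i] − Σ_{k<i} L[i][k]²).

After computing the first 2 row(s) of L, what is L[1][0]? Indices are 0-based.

L[1][0] = -1

Step 1: L[0][0] = √(9) = 3.
  L[1][0] = (-3) / L[0][0] = -1.
Step 2: L[1][1] = √(9) = 3.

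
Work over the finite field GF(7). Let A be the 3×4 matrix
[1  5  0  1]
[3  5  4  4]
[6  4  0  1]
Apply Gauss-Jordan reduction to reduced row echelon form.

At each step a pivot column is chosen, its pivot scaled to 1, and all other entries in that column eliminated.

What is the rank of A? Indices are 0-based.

rank = 3

[1] R0 /= 1  ⇒  (1, 5, 0, 1)
     R1 -= 3·R0  ⇒  (0, 4, 4, 1)
     R2 -= 6·R0  ⇒  (0, 2, 0, 2)
[2] R1 /= 4  ⇒  (0, 1, 1, 2)
     R0 -= 5·R1  ⇒  (1, 0, 2, 5)
     R2 -= 2·R1  ⇒  (0, 0, 5, 5)
[3] R2 /= 5  ⇒  (0, 0, 1, 1)
     R0 -= 2·R2  ⇒  (1, 0, 0, 3)
     R1 -= 1·R2  ⇒  (0, 1, 0, 1)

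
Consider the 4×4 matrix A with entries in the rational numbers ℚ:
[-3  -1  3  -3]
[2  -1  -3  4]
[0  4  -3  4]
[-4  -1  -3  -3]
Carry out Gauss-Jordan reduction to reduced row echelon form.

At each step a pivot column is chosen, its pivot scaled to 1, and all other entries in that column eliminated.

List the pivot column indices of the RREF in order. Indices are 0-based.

step 1: normalize row 0 (÷-3) = (1, 1/3, -1, 1)
  row 1: subtract 2×row0 = (0, -5/3, -1, 2)
  row 3: subtract -4×row0 = (0, 1/3, -7, 1)
step 2: normalize row 1 (÷-5/3) = (0, 1, 3/5, -6/5)
  row 0: subtract 1/3×row1 = (1, 0, -6/5, 7/5)
  row 2: subtract 4×row1 = (0, 0, -27/5, 44/5)
  row 3: subtract 1/3×row1 = (0, 0, -36/5, 7/5)
step 3: normalize row 2 (÷-27/5) = (0, 0, 1, -44/27)
  row 0: subtract -6/5×row2 = (1, 0, 0, -5/9)
  row 1: subtract 3/5×row2 = (0, 1, 0, -2/9)
  row 3: subtract -36/5×row2 = (0, 0, 0, -31/3)
step 4: normalize row 3 (÷-31/3) = (0, 0, 0, 1)
  row 0: subtract -5/9×row3 = (1, 0, 0, 0)
  row 1: subtract -2/9×row3 = (0, 1, 0, 0)
  row 2: subtract -44/27×row3 = (0, 0, 1, 0)

pivot columns: 0, 1, 2, 3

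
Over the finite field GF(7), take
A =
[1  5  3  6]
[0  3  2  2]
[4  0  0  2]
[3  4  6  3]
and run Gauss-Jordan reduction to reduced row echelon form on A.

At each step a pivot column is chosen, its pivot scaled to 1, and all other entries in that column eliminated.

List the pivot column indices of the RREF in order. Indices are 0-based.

pivot columns: 0, 1, 2, 3

step 1: normalize row 0 (÷1) = (1, 5, 3, 6)
  row 2: subtract 4×row0 = (0, 1, 2, 6)
  row 3: subtract 3×row0 = (0, 3, 4, 6)
step 2: normalize row 1 (÷3) = (0, 1, 3, 3)
  row 0: subtract 5×row1 = (1, 0, 2, 5)
  row 2: subtract 1×row1 = (0, 0, 6, 3)
  row 3: subtract 3×row1 = (0, 0, 2, 4)
step 3: normalize row 2 (÷6) = (0, 0, 1, 4)
  row 0: subtract 2×row2 = (1, 0, 0, 4)
  row 1: subtract 3×row2 = (0, 1, 0, 5)
  row 3: subtract 2×row2 = (0, 0, 0, 3)
step 4: normalize row 3 (÷3) = (0, 0, 0, 1)
  row 0: subtract 4×row3 = (1, 0, 0, 0)
  row 1: subtract 5×row3 = (0, 1, 0, 0)
  row 2: subtract 4×row3 = (0, 0, 1, 0)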